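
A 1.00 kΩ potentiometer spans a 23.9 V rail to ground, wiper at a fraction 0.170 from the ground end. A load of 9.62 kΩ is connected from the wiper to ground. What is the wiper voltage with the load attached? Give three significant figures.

The wiper splits the pot into (1−α)R = 830.0 Ω above and αR = 170.0 Ω below.
Lower section ‖ load = 167.0 Ω.
V_wiper = 23.9 × 167.0/(830.0 + 167.0) = 4.00 V.

V ≈ 4.00 V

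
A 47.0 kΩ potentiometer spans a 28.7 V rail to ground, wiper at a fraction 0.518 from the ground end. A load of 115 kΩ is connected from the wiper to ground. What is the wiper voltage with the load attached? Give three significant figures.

The wiper splits the pot into (1−α)R = 22.65 kΩ above and αR = 24.35 kΩ below.
Lower section ‖ load = 20.09 kΩ.
V_wiper = 28.7 × 20.09/(22.65 + 20.09) = 13.5 V.

V ≈ 13.5 V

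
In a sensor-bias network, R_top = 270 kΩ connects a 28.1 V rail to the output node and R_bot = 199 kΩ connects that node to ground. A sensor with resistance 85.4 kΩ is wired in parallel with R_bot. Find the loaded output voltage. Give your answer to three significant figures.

The load sits in parallel with R_bot: R_bot‖R_L = (199 × 85.4) / (199 + 85.4) = 59.76 kΩ.
V_out = 28.1 × 59.76 / (270 + 59.76) = 28.1 × 59.76/329.8 = 5.09 V.

V_out ≈ 5.09 V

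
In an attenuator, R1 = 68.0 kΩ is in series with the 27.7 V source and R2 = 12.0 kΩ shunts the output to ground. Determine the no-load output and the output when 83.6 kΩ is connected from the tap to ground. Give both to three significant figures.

Open-circuit: V = 27.7 × 12.0/(68.0 + 12.0) = 4.16 V.
With the load, R2 becomes R2‖R_L = 10.49 kΩ, so V = 27.7 × 10.49/78.49 = 3.70 V.

Unloaded: 4.16 V; loaded: 3.70 V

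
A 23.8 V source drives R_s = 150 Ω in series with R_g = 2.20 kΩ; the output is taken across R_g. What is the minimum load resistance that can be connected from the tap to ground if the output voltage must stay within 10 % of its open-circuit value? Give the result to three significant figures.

Output resistance R_th = R_s‖R_g = (150 × 2200)/2350 = 140.4 Ω.
The fractional drop is R_th/(R_th + R_L); requiring this ≤ 0.100 gives R_L ≥ R_th(1/0.100 − 1) = 140.4 × 9.000 = 1.26 kΩ.

R_L(min) ≈ 1.26 kΩ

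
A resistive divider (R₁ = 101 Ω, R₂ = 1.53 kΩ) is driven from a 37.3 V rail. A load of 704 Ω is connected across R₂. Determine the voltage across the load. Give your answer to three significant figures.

V_out ≈ 30.8 V

The load sits in parallel with R₂: R₂‖R_L = (1530 × 704) / (1530 + 704) = 482.1 Ω.
V_out = 37.3 × 482.1 / (101 + 482.1) = 37.3 × 482.1/583.1 = 30.8 V.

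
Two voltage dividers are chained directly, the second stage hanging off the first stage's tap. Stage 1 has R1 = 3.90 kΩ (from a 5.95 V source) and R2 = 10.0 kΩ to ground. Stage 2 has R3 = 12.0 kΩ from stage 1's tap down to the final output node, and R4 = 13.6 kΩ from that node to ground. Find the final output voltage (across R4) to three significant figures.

V_out ≈ 2.05 V

Stage 2 presents R3+R4 = 25.60 kΩ as a load on stage 1's tap.
Stage 1's lower leg becomes R2‖(R3+R4) = 7.191 kΩ, so V_mid = 5.95 × 7.191/11.09 = 3.858 V.
Stage 2 is itself unloaded: V_out = V_mid × R4/(R3+R4) = 3.858 × 13.6/25.60 = 2.05 V.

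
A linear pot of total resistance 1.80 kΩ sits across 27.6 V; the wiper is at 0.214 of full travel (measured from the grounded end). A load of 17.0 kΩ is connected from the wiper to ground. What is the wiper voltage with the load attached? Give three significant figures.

V ≈ 5.80 V

The wiper splits the pot into (1−α)R = 1415 Ω above and αR = 385.2 Ω below.
Lower section ‖ load = 376.7 Ω.
V_wiper = 27.6 × 376.7/(1415 + 376.7) = 5.80 V.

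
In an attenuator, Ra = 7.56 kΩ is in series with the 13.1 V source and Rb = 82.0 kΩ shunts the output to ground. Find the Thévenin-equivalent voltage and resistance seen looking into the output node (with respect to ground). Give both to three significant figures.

V_th is the open-circuit tap voltage: 13.1 × 82.0/(7.56 + 82.0) = 12.0 V.
With the supply zeroed, Ra and Rb appear in parallel from the tap: R_th = Ra‖Rb = (7.56 × 82.0)/89.56 = 6.92 kΩ.

V_th = 12.0 V, R_th = 6.92 kΩ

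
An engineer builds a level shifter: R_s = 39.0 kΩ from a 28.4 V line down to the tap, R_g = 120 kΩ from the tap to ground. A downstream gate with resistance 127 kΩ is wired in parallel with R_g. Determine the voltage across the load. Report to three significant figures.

The load sits in parallel with R_g: R_g‖R_L = (120 × 127) / (120 + 127) = 61.70 kΩ.
V_out = 28.4 × 61.70 / (39.0 + 61.70) = 28.4 × 61.70/100.7 = 17.4 V.

V_out ≈ 17.4 V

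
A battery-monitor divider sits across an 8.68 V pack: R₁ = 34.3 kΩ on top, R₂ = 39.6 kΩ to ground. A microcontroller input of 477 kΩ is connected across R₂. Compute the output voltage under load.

V_out ≈ 4.48 V

The load sits in parallel with R₂: R₂‖R_L = (39.6 × 477) / (39.6 + 477) = 36.56 kΩ.
V_out = 8.68 × 36.56 / (34.3 + 36.56) = 8.68 × 36.56/70.86 = 4.48 V.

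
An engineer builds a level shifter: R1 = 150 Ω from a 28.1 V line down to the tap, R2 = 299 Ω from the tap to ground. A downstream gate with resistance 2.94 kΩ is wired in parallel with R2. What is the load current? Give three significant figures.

I_L ≈ 6.16 mA

R2‖R_L = 271.4 Ω; V_out = 28.1 × 271.4/421.4 = 18.10 V.
I_L = V_out / R_L = 18.10 / 2.94 kΩ = 6.16 mA.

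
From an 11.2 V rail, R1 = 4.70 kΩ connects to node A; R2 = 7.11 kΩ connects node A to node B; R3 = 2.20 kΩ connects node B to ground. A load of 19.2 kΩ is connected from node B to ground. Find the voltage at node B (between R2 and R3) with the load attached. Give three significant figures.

V ≈ 1.60 V

At node B, R3 is in parallel with the load: R3‖R_L = 1.974 kΩ.
Below node A the resistance is R2 + (R3‖R_L) = 9.084 kΩ, so V_A = 11.2 × 9.084/13.78 = 7.381 V.
Then V_B = V_A × (R3‖R_L)/(R2 + R3‖R_L) = 7.381 × 1.974/9.084 = 1.60 V.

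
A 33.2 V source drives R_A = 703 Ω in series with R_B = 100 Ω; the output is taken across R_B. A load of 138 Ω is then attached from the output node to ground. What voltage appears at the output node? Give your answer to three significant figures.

The load sits in parallel with R_B: R_B‖R_L = (100 × 138) / (100 + 138) = 57.98 Ω.
V_out = 33.2 × 57.98 / (703 + 57.98) = 33.2 × 57.98/761.0 = 2.53 V.
(Unloaded it would have been 4.13 V.)

V_out ≈ 2.53 V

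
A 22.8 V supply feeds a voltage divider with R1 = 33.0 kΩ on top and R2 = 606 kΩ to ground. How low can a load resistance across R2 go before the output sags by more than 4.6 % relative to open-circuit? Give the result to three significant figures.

R_L(min) ≈ 649 kΩ

Output resistance R_th = R1‖R2 = (33.0 × 606)/639.0 = 31.30 kΩ.
The fractional drop is R_th/(R_th + R_L); requiring this ≤ 0.0460 gives R_L ≥ R_th(1/0.0460 − 1) = 31.30 × 20.74 = 649 kΩ.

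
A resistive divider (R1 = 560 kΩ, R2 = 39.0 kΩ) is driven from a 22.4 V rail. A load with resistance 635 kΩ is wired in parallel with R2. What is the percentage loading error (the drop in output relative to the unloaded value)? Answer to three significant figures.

5.43 %

The divider's output (Thévenin) resistance is R1‖R2 = 36.46 kΩ.
Fractional drop under load = R_th/(R_th + R_L) = 36.46 / (36.46 + 635) = 0.05430.
So the output falls by 5.43 %.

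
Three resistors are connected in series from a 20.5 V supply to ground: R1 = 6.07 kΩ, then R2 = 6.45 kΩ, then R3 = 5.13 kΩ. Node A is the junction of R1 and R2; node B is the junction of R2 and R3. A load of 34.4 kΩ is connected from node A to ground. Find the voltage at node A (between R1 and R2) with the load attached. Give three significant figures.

V ≈ 12.1 V

Below node A the series string R2+R3 = 11.58 kΩ sits in parallel with the 34.4 kΩ load: 8.664 kΩ.
V_A = 20.5 × 8.664/(6.07 + 8.664) = 12.1 V.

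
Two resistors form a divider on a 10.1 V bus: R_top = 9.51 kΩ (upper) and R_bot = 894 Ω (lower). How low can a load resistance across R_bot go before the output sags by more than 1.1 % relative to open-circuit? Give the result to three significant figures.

R_L(min) ≈ 73.5 kΩ

Output resistance R_th = R_top‖R_bot = (9510 × 894)/10400 = 817.2 Ω.
The fractional drop is R_th/(R_th + R_L); requiring this ≤ 0.0110 gives R_L ≥ R_th(1/0.0110 − 1) = 817.2 × 89.91 = 73.5 kΩ.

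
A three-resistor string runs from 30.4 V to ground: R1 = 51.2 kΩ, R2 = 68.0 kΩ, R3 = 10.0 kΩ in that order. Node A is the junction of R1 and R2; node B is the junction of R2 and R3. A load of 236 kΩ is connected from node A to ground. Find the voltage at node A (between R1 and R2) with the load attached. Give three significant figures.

Below node A the series string R2+R3 = 78.00 kΩ sits in parallel with the 236 kΩ load: 58.62 kΩ.
V_A = 30.4 × 58.62/(51.2 + 58.62) = 16.2 V.

V ≈ 16.2 V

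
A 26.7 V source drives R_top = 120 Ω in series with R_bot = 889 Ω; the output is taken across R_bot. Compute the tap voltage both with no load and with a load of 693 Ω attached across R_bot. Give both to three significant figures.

Open-circuit: V = 26.7 × 889/(120 + 889) = 23.5 V.
With the load, R_bot becomes R_bot‖R_L = 389.4 Ω, so V = 26.7 × 389.4/509.4 = 20.4 V.

Unloaded: 23.5 V; loaded: 20.4 V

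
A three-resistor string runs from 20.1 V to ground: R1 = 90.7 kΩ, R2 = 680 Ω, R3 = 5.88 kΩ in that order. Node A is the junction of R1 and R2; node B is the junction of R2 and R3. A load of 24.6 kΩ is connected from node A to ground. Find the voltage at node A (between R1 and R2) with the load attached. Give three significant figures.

Below node A the series string R2+R3 = 6560 Ω sits in parallel with the 24600 Ω load: 5179 Ω.
V_A = 20.1 × 5179/(90700 + 5179) = 1.09 V.

V ≈ 1.09 V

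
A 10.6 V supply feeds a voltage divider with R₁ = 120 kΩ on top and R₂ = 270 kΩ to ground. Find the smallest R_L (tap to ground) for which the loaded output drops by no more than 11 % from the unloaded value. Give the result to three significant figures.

R_L(min) ≈ 672 kΩ

Output resistance R_th = R₁‖R₂ = (120 × 270)/390.0 = 83.08 kΩ.
The fractional drop is R_th/(R_th + R_L); requiring this ≤ 0.110 gives R_L ≥ R_th(1/0.110 − 1) = 83.08 × 8.091 = 672 kΩ.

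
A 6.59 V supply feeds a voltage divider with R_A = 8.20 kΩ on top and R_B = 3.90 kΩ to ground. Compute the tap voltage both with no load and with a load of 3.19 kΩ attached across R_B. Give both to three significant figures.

Unloaded: 2.12 V; loaded: 1.16 V

Open-circuit: V = 6.59 × 3.90/(8.20 + 3.90) = 2.12 V.
With the load, R_B becomes R_B‖R_L = 1.755 kΩ, so V = 6.59 × 1.755/9.955 = 1.16 V.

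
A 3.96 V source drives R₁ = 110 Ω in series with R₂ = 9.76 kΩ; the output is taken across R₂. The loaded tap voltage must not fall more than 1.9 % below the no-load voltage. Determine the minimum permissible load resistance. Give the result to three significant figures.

R_L(min) ≈ 5.62 kΩ

Output resistance R_th = R₁‖R₂ = (110 × 9760)/9870 = 108.8 Ω.
The fractional drop is R_th/(R_th + R_L); requiring this ≤ 0.0190 gives R_L ≥ R_th(1/0.0190 − 1) = 108.8 × 51.63 = 5.62 kΩ.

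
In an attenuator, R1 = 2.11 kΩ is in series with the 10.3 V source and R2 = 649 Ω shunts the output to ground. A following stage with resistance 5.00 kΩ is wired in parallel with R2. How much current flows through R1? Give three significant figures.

R2‖R_L = 574.4 Ω, so the source sees R1 + R2‖R_L = 2684 Ω.
I = 10.3 V / 2684 Ω = 3.84 mA.

I ≈ 3.84 mA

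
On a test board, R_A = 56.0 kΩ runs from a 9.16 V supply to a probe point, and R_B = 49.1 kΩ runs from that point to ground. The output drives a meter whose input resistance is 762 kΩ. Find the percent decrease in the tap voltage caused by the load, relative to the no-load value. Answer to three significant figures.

3.32 %

The divider's output (Thévenin) resistance is R_A‖R_B = 26.16 kΩ.
Fractional drop under load = R_th/(R_th + R_L) = 26.16 / (26.16 + 762) = 0.03319.
So the output falls by 3.32 %.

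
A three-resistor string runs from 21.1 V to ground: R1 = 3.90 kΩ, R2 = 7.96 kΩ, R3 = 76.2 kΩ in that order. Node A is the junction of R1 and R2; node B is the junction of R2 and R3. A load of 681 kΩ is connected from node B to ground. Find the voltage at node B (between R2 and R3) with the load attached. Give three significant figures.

At node B, R3 is in parallel with the load: R3‖R_L = 68.53 kΩ.
Below node A the resistance is R2 + (R3‖R_L) = 76.49 kΩ, so V_A = 21.1 × 76.49/80.39 = 20.08 V.
Then V_B = V_A × (R3‖R_L)/(R2 + R3‖R_L) = 20.08 × 68.53/76.49 = 18.0 V.

V ≈ 18.0 V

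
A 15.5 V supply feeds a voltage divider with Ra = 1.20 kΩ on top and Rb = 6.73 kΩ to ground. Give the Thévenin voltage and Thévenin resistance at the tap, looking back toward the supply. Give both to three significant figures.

V_th = 13.2 V, R_th = 1.02 kΩ

V_th is the open-circuit tap voltage: 15.5 × 6.73/(1.20 + 6.73) = 13.2 V.
With the supply zeroed, Ra and Rb appear in parallel from the tap: R_th = Ra‖Rb = (1.20 × 6.73)/7.930 = 1.02 kΩ.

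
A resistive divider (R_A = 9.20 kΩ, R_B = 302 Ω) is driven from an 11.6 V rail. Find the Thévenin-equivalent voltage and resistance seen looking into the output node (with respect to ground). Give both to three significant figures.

V_th is the open-circuit tap voltage: 11.6 × 302/(9200 + 302) = 0.369 V.
With the supply zeroed, R_A and R_B appear in parallel from the tap: R_th = R_A‖R_B = (9200 × 302)/9502 = 292 Ω.

V_th = 0.369 V, R_th = 292 Ω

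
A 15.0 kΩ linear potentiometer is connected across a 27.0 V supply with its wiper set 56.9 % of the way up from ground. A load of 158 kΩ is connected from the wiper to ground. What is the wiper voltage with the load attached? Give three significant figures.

V ≈ 15.0 V

The wiper splits the pot into (1−α)R = 6.465 kΩ above and αR = 8.535 kΩ below.
Lower section ‖ load = 8.098 kΩ.
V_wiper = 27.0 × 8.098/(6.465 + 8.098) = 15.0 V.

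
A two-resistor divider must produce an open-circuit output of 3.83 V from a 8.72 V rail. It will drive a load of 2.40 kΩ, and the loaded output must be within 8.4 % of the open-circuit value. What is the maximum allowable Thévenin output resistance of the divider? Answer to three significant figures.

R_th ≤ 220 Ω

Loading drop = R_th/(R_th + R_L) ≤ 0.0840, so R_th ≤ R_L · ε/(1−ε) = 2.40 kΩ × 0.0840/0.9160 = 220 Ω.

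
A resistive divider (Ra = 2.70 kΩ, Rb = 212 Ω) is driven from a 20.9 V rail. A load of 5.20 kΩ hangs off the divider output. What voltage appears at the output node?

The load sits in parallel with Rb: Rb‖R_L = (212 × 5200) / (212 + 5200) = 203.7 Ω.
V_out = 20.9 × 203.7 / (2700 + 203.7) = 20.9 × 203.7/2904 = 1.47 V.
(Unloaded it would have been 1.52 V.)

V_out ≈ 1.47 V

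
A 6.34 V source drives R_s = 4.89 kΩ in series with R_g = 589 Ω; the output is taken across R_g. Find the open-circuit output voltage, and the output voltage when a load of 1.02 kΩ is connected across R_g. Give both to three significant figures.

Unloaded: 0.682 V; loaded: 0.450 V

Open-circuit: V = 6.34 × 589/(4890 + 589) = 0.682 V.
With the load, R_g becomes R_g‖R_L = 373.4 Ω, so V = 6.34 × 373.4/5263 = 0.450 V.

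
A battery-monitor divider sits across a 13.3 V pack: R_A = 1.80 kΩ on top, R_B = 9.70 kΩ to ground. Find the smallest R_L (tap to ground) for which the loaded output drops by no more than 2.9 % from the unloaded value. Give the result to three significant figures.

R_L(min) ≈ 50.8 kΩ

Output resistance R_th = R_A‖R_B = (1.80 × 9.70)/11.50 = 1.518 kΩ.
The fractional drop is R_th/(R_th + R_L); requiring this ≤ 0.0290 gives R_L ≥ R_th(1/0.0290 − 1) = 1.518 × 33.48 = 50.8 kΩ.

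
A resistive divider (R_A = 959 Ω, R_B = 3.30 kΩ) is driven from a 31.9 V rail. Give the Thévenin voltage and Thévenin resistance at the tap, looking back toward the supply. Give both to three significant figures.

V_th = 24.7 V, R_th = 743 Ω

V_th is the open-circuit tap voltage: 31.9 × 3300/(959 + 3300) = 24.7 V.
With the supply zeroed, R_A and R_B appear in parallel from the tap: R_th = R_A‖R_B = (959 × 3300)/4259 = 743 Ω.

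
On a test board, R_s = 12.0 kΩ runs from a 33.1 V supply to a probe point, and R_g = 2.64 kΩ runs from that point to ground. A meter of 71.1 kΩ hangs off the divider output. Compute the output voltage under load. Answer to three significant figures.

The load sits in parallel with R_g: R_g‖R_L = (2.64 × 71.1) / (2.64 + 71.1) = 2.545 kΩ.
V_out = 33.1 × 2.545 / (12.0 + 2.545) = 33.1 × 2.545/14.55 = 5.79 V.
(Unloaded it would have been 5.97 V.)

V_out ≈ 5.79 V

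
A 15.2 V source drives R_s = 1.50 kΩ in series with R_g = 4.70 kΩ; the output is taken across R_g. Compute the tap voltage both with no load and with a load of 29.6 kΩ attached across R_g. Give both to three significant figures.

Open-circuit: V = 15.2 × 4.70/(1.50 + 4.70) = 11.5 V.
With the load, R_g becomes R_g‖R_L = 4.056 kΩ, so V = 15.2 × 4.056/5.556 = 11.1 V.

Unloaded: 11.5 V; loaded: 11.1 V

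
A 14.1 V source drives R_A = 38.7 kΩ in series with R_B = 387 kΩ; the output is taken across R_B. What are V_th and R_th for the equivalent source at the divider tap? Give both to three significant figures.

V_th = 12.8 V, R_th = 35.2 kΩ

V_th is the open-circuit tap voltage: 14.1 × 387/(38.7 + 387) = 12.8 V.
With the supply zeroed, R_A and R_B appear in parallel from the tap: R_th = R_A‖R_B = (38.7 × 387)/425.7 = 35.2 kΩ.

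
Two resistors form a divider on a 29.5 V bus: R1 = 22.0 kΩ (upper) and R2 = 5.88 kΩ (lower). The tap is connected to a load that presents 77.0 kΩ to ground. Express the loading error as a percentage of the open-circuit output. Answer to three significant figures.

5.68 %

The divider's output (Thévenin) resistance is R1‖R2 = 4.640 kΩ.
Fractional drop under load = R_th/(R_th + R_L) = 4.640 / (4.640 + 77.0) = 0.05683.
So the output falls by 5.68 %.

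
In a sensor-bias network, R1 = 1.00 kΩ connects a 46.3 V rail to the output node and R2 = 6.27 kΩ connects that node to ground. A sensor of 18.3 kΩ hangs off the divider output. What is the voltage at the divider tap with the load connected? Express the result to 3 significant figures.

V_out ≈ 38.1 V

The load sits in parallel with R2: R2‖R_L = (6.27 × 18.3) / (6.27 + 18.3) = 4.670 kΩ.
V_out = 46.3 × 4.670 / (1.00 + 4.670) = 46.3 × 4.670/5.670 = 38.1 V.
(Unloaded it would have been 39.9 V.)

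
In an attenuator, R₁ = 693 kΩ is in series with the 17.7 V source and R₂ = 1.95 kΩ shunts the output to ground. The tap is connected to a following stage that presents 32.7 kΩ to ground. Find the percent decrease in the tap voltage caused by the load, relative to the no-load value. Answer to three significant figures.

5.61 %

The divider's output (Thévenin) resistance is R₁‖R₂ = 1.945 kΩ.
Fractional drop under load = R_th/(R_th + R_L) = 1.945 / (1.945 + 32.7) = 0.05613.
So the output falls by 5.61 %.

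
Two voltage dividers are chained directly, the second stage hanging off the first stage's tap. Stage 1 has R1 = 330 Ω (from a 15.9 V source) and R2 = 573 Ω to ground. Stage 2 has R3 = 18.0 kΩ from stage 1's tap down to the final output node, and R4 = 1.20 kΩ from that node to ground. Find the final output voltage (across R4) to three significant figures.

V_out ≈ 0.624 V

Stage 2 presents R3+R4 = 19200 Ω as a load on stage 1's tap.
Stage 1's lower leg becomes R2‖(R3+R4) = 556.4 Ω, so V_mid = 15.9 × 556.4/886.4 = 9.981 V.
Stage 2 is itself unloaded: V_out = V_mid × R4/(R3+R4) = 9.981 × 1200/19200 = 0.624 V.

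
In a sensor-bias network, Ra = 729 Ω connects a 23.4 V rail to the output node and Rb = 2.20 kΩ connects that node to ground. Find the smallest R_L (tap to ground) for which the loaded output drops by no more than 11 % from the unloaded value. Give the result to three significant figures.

R_L(min) ≈ 4.43 kΩ

Output resistance R_th = Ra‖Rb = (729 × 2200)/2929 = 547.6 Ω.
The fractional drop is R_th/(R_th + R_L); requiring this ≤ 0.110 gives R_L ≥ R_th(1/0.110 − 1) = 547.6 × 8.091 = 4.43 kΩ.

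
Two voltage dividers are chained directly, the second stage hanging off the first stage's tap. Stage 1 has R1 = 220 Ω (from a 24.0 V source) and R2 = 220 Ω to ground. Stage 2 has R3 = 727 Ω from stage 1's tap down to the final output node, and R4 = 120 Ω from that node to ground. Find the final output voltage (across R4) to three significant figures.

V_out ≈ 1.50 V

Stage 2 presents R3+R4 = 847.0 Ω as a load on stage 1's tap.
Stage 1's lower leg becomes R2‖(R3+R4) = 174.6 Ω, so V_mid = 24.0 × 174.6/394.6 = 10.62 V.
Stage 2 is itself unloaded: V_out = V_mid × R4/(R3+R4) = 10.62 × 120/847.0 = 1.50 V.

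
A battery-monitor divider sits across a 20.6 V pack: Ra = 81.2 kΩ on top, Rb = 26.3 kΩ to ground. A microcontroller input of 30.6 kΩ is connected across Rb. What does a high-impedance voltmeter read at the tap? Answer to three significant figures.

The load sits in parallel with Rb: Rb‖R_L = (26.3 × 30.6) / (26.3 + 30.6) = 14.14 kΩ.
V_out = 20.6 × 14.14 / (81.2 + 14.14) = 20.6 × 14.14/95.34 = 3.06 V.
(Unloaded it would have been 5.04 V.)

V_out ≈ 3.06 V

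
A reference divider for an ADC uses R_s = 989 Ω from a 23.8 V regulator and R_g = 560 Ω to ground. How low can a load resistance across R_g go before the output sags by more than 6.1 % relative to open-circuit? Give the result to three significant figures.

Output resistance R_th = R_s‖R_g = (989 × 560)/1549 = 357.5 Ω.
The fractional drop is R_th/(R_th + R_L); requiring this ≤ 0.0610 gives R_L ≥ R_th(1/0.0610 − 1) = 357.5 × 15.39 = 5.50 kΩ.

R_L(min) ≈ 5.50 kΩ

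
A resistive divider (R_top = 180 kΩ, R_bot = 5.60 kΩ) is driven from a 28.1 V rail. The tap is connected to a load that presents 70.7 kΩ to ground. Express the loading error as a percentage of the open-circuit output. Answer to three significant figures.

The divider's output (Thévenin) resistance is R_top‖R_bot = 5.431 kΩ.
Fractional drop under load = R_th/(R_th + R_L) = 5.431 / (5.431 + 70.7) = 0.07134.
So the output falls by 7.13 %.

7.13 %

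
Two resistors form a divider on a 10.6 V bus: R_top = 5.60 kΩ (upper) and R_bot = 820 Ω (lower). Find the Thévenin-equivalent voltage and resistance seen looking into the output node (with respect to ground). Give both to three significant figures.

V_th = 1.35 V, R_th = 715 Ω

V_th is the open-circuit tap voltage: 10.6 × 820/(5600 + 820) = 1.35 V.
With the supply zeroed, R_top and R_bot appear in parallel from the tap: R_th = R_top‖R_bot = (5600 × 820)/6420 = 715 Ω.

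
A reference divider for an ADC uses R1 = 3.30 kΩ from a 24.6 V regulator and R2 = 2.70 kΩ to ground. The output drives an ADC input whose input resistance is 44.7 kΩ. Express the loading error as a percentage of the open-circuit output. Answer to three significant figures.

The divider's output (Thévenin) resistance is R1‖R2 = 1.485 kΩ.
Fractional drop under load = R_th/(R_th + R_L) = 1.485 / (1.485 + 44.7) = 0.03215.
So the output falls by 3.22 %.

3.22 %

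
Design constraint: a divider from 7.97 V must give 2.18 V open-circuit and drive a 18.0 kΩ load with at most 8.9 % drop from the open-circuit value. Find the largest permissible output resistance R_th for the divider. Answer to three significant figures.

R_th ≤ 1.76 kΩ

Loading drop = R_th/(R_th + R_L) ≤ 0.0890, so R_th ≤ R_L · ε/(1−ε) = 18.0 kΩ × 0.0890/0.9110 = 1.76 kΩ.
(Any R1, R2 with R2/(R1+R2) = 0.274 and R1‖R2 ≤ 1.76 kΩ will meet the spec.)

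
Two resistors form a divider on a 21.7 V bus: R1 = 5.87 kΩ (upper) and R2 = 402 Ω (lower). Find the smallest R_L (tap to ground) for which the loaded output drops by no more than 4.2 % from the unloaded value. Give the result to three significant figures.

Output resistance R_th = R1‖R2 = (5870 × 402)/6272 = 376.2 Ω.
The fractional drop is R_th/(R_th + R_L); requiring this ≤ 0.0420 gives R_L ≥ R_th(1/0.0420 − 1) = 376.2 × 22.81 = 8.58 kΩ.

R_L(min) ≈ 8.58 kΩ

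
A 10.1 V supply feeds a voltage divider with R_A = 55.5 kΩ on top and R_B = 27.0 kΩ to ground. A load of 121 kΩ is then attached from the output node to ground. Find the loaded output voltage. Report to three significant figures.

The load sits in parallel with R_B: R_B‖R_L = (27.0 × 121) / (27.0 + 121) = 22.07 kΩ.
V_out = 10.1 × 22.07 / (55.5 + 22.07) = 10.1 × 22.07/77.57 = 2.87 V.

V_out ≈ 2.87 V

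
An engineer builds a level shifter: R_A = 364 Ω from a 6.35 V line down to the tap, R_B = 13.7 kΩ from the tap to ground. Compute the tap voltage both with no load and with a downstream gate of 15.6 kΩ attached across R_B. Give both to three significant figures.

Open-circuit: V = 6.35 × 13700/(364 + 13700) = 6.19 V.
With the load, R_B becomes R_B‖R_L = 7294 Ω, so V = 6.35 × 7294/7658 = 6.05 V.

Unloaded: 6.19 V; loaded: 6.05 V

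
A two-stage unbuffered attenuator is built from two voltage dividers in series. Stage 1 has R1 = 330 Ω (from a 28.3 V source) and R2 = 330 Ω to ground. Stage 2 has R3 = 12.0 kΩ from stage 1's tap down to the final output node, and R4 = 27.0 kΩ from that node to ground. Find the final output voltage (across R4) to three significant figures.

V_out ≈ 9.75 V

Stage 2 presents R3+R4 = 39000 Ω as a load on stage 1's tap.
Stage 1's lower leg becomes R2‖(R3+R4) = 327.2 Ω, so V_mid = 28.3 × 327.2/657.2 = 14.09 V.
Stage 2 is itself unloaded: V_out = V_mid × R4/(R3+R4) = 14.09 × 27000/39000 = 9.75 V.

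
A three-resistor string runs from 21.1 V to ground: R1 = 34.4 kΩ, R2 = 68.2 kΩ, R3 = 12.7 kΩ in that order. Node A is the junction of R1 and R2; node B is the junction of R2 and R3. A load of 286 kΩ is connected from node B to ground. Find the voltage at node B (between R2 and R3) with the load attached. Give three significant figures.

At node B, R3 is in parallel with the load: R3‖R_L = 12.16 kΩ.
Below node A the resistance is R2 + (R3‖R_L) = 80.36 kΩ, so V_A = 21.1 × 80.36/114.8 = 14.78 V.
Then V_B = V_A × (R3‖R_L)/(R2 + R3‖R_L) = 14.78 × 12.16/80.36 = 2.24 V.

V ≈ 2.24 V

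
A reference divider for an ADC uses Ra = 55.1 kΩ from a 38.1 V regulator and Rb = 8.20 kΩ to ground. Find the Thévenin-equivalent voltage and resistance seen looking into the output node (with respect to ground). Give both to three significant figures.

V_th = 4.94 V, R_th = 7.14 kΩ

V_th is the open-circuit tap voltage: 38.1 × 8.20/(55.1 + 8.20) = 4.94 V.
With the supply zeroed, Ra and Rb appear in parallel from the tap: R_th = Ra‖Rb = (55.1 × 8.20)/63.30 = 7.14 kΩ.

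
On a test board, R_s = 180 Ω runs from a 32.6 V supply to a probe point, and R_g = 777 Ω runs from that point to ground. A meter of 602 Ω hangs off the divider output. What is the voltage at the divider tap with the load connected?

V_out ≈ 21.3 V

The load sits in parallel with R_g: R_g‖R_L = (777 × 602) / (777 + 602) = 339.2 Ω.
V_out = 32.6 × 339.2 / (180 + 339.2) = 32.6 × 339.2/519.2 = 21.3 V.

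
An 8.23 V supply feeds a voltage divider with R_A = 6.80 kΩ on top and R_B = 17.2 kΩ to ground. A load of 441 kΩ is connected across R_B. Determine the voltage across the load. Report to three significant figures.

The load sits in parallel with R_B: R_B‖R_L = (17.2 × 441) / (17.2 + 441) = 16.55 kΩ.
V_out = 8.23 × 16.55 / (6.80 + 16.55) = 8.23 × 16.55/23.35 = 5.83 V.
(Unloaded it would have been 5.90 V.)

V_out ≈ 5.83 V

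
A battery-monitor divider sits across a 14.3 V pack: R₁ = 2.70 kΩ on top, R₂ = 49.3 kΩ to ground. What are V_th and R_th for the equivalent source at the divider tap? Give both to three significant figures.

V_th is the open-circuit tap voltage: 14.3 × 49.3/(2.70 + 49.3) = 13.6 V.
With the supply zeroed, R₁ and R₂ appear in parallel from the tap: R_th = R₁‖R₂ = (2.70 × 49.3)/52.00 = 2.56 kΩ.

V_th = 13.6 V, R_th = 2.56 kΩ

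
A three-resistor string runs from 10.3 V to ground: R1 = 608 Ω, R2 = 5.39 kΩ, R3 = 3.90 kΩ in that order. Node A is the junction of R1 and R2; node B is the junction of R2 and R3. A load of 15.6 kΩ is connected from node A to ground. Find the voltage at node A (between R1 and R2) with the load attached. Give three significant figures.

Below node A the series string R2+R3 = 9290 Ω sits in parallel with the 15600 Ω load: 5823 Ω.
V_A = 10.3 × 5823/(608 + 5823) = 9.33 V.

V ≈ 9.33 V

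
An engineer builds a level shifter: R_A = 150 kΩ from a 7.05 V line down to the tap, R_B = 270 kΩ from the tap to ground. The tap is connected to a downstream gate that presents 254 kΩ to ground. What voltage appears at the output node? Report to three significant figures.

V_out ≈ 3.29 V

The load sits in parallel with R_B: R_B‖R_L = (270 × 254) / (270 + 254) = 130.9 kΩ.
V_out = 7.05 × 130.9 / (150 + 130.9) = 7.05 × 130.9/280.9 = 3.29 V.
(Unloaded it would have been 4.53 V.)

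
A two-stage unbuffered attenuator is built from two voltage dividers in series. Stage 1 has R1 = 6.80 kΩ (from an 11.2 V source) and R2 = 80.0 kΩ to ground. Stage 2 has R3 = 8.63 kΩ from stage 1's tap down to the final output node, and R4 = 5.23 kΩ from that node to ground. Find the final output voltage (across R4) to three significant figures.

Stage 2 presents R3+R4 = 13.86 kΩ as a load on stage 1's tap.
Stage 1's lower leg becomes R2‖(R3+R4) = 11.81 kΩ, so V_mid = 11.2 × 11.81/18.61 = 7.108 V.
Stage 2 is itself unloaded: V_out = V_mid × R4/(R3+R4) = 7.108 × 5.23/13.86 = 2.68 V.

V_out ≈ 2.68 V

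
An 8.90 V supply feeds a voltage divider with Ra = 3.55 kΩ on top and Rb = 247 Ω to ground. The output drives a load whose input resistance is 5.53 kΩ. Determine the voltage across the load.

V_out ≈ 0.556 V

The load sits in parallel with Rb: Rb‖R_L = (247 × 5530) / (247 + 5530) = 236.4 Ω.
V_out = 8.90 × 236.4 / (3550 + 236.4) = 8.90 × 236.4/3786 = 0.556 V.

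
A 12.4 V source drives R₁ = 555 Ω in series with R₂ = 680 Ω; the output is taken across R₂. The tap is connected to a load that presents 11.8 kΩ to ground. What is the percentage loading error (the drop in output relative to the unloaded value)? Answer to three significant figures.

2.52 %

The divider's output (Thévenin) resistance is R₁‖R₂ = 305.6 Ω.
Fractional drop under load = R_th/(R_th + R_L) = 305.6 / (305.6 + 11800) = 0.02524.
So the output falls by 2.52 %.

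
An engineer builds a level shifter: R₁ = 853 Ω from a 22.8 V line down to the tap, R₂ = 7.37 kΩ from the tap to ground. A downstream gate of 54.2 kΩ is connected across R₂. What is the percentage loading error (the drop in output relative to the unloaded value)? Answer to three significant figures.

The divider's output (Thévenin) resistance is R₁‖R₂ = 764.5 Ω.
Fractional drop under load = R_th/(R_th + R_L) = 764.5 / (764.5 + 54200) = 0.01391.
So the output falls by 1.39 %.

1.39 %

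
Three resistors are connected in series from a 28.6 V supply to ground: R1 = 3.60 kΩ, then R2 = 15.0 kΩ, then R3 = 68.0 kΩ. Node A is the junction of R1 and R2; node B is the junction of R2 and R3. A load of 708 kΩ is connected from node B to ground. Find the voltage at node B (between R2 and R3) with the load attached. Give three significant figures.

V ≈ 22.0 V

At node B, R3 is in parallel with the load: R3‖R_L = 62.04 kΩ.
Below node A the resistance is R2 + (R3‖R_L) = 77.04 kΩ, so V_A = 28.6 × 77.04/80.64 = 27.32 V.
Then V_B = V_A × (R3‖R_L)/(R2 + R3‖R_L) = 27.32 × 62.04/77.04 = 22.0 V.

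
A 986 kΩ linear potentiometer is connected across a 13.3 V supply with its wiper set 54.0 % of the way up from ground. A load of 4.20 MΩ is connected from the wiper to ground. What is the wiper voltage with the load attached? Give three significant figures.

The wiper splits the pot into (1−α)R = 453.6 kΩ above and αR = 532.4 kΩ below.
Lower section ‖ load = 472.5 kΩ.
V_wiper = 13.3 × 472.5/(453.6 + 472.5) = 6.79 V.

V ≈ 6.79 V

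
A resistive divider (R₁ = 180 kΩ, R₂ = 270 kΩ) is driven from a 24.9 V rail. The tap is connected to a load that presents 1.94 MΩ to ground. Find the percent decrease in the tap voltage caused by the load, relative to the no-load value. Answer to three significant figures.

The divider's output (Thévenin) resistance is R₁‖R₂ = 108.0 kΩ.
Fractional drop under load = R_th/(R_th + R_L) = 108.0 / (108.0 + 1940) = 0.05273.
So the output falls by 5.27 %.

5.27 %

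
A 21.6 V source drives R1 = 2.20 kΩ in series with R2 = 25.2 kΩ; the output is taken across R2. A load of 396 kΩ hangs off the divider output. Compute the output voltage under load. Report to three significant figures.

V_out ≈ 19.8 V

The load sits in parallel with R2: R2‖R_L = (25.2 × 396) / (25.2 + 396) = 23.69 kΩ.
V_out = 21.6 × 23.69 / (2.20 + 23.69) = 21.6 × 23.69/25.89 = 19.8 V.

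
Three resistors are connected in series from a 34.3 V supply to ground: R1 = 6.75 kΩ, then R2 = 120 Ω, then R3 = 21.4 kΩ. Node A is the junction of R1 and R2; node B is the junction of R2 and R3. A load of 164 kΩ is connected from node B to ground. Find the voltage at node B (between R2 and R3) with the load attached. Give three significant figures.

V ≈ 25.2 V

At node B, R3 is in parallel with the load: R3‖R_L = 18930 Ω.
Below node A the resistance is R2 + (R3‖R_L) = 19050 Ω, so V_A = 34.3 × 19050/25800 = 25.33 V.
Then V_B = V_A × (R3‖R_L)/(R2 + R3‖R_L) = 25.33 × 18930/19050 = 25.2 V.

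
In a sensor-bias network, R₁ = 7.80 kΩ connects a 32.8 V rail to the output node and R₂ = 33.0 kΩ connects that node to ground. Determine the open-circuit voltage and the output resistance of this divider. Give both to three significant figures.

V_th = 26.5 V, R_th = 6.31 kΩ

V_th is the open-circuit tap voltage: 32.8 × 33.0/(7.80 + 33.0) = 26.5 V.
With the supply zeroed, R₁ and R₂ appear in parallel from the tap: R_th = R₁‖R₂ = (7.80 × 33.0)/40.80 = 6.31 kΩ.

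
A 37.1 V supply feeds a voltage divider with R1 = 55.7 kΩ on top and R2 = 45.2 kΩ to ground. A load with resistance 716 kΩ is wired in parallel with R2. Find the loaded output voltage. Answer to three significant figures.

V_out ≈ 16.1 V

The load sits in parallel with R2: R2‖R_L = (45.2 × 716) / (45.2 + 716) = 42.52 kΩ.
V_out = 37.1 × 42.52 / (55.7 + 42.52) = 37.1 × 42.52/98.22 = 16.1 V.
(Unloaded it would have been 16.6 V.)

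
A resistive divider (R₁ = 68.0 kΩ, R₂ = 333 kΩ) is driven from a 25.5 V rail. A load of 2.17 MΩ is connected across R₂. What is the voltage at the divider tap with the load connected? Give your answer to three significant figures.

The load sits in parallel with R₂: R₂‖R_L = (333 × 2170) / (333 + 2170) = 288.7 kΩ.
V_out = 25.5 × 288.7 / (68.0 + 288.7) = 25.5 × 288.7/356.7 = 20.6 V.
(Unloaded it would have been 21.2 V.)

V_out ≈ 20.6 V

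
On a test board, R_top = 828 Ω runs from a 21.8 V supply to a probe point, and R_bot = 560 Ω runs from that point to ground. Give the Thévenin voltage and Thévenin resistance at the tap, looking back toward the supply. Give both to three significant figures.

V_th is the open-circuit tap voltage: 21.8 × 560/(828 + 560) = 8.80 V.
With the supply zeroed, R_top and R_bot appear in parallel from the tap: R_th = R_top‖R_bot = (828 × 560)/1388 = 334 Ω.

V_th = 8.80 V, R_th = 334 Ω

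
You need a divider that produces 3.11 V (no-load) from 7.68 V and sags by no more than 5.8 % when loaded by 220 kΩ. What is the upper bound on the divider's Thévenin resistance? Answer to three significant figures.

R_th ≤ 13.5 kΩ

Loading drop = R_th/(R_th + R_L) ≤ 0.0580, so R_th ≤ R_L · ε/(1−ε) = 220 kΩ × 0.0580/0.9420 = 13.5 kΩ.
(Any R1, R2 with R2/(R1+R2) = 0.405 and R1‖R2 ≤ 13.5 kΩ will meet the spec.)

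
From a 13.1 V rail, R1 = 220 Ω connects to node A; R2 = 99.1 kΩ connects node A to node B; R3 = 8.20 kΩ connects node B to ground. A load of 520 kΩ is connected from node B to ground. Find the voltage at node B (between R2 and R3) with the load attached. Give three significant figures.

At node B, R3 is in parallel with the load: R3‖R_L = 8073 Ω.
Below node A the resistance is R2 + (R3‖R_L) = 107200 Ω, so V_A = 13.1 × 107200/107400 = 13.07 V.
Then V_B = V_A × (R3‖R_L)/(R2 + R3‖R_L) = 13.07 × 8073/107200 = 0.985 V.

V ≈ 0.985 V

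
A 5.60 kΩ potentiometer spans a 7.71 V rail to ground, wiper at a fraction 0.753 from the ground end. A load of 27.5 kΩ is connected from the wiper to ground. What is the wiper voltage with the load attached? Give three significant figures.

V ≈ 5.59 V

The wiper splits the pot into (1−α)R = 1.383 kΩ above and αR = 4.217 kΩ below.
Lower section ‖ load = 3.656 kΩ.
V_wiper = 7.71 × 3.656/(1.383 + 3.656) = 5.59 V.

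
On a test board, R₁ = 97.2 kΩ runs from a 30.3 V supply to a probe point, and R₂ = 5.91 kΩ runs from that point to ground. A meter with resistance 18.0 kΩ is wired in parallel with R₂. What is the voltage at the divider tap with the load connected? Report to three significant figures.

The load sits in parallel with R₂: R₂‖R_L = (5.91 × 18.0) / (5.91 + 18.0) = 4.449 kΩ.
V_out = 30.3 × 4.449 / (97.2 + 4.449) = 30.3 × 4.449/101.6 = 1.33 V.
(Unloaded it would have been 1.74 V.)

V_out ≈ 1.33 V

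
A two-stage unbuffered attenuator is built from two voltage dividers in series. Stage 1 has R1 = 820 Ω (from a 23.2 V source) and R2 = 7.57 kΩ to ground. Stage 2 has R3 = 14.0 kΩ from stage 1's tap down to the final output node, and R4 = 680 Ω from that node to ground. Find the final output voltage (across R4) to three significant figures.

V_out ≈ 0.923 V

Stage 2 presents R3+R4 = 14680 Ω as a load on stage 1's tap.
Stage 1's lower leg becomes R2‖(R3+R4) = 4994 Ω, so V_mid = 23.2 × 4994/5814 = 19.93 V.
Stage 2 is itself unloaded: V_out = V_mid × R4/(R3+R4) = 19.93 × 680/14680 = 0.923 V.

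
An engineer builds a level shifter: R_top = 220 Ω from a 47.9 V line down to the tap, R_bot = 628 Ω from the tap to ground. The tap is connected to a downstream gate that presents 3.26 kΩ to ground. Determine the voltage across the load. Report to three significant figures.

The load sits in parallel with R_bot: R_bot‖R_L = (628 × 3260) / (628 + 3260) = 526.6 Ω.
V_out = 47.9 × 526.6 / (220 + 526.6) = 47.9 × 526.6/746.6 = 33.8 V.
(Unloaded it would have been 35.5 V.)

V_out ≈ 33.8 V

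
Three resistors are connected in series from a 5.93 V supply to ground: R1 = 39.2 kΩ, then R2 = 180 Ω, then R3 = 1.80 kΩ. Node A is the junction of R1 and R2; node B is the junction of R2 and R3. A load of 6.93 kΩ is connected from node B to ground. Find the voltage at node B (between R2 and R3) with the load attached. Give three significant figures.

V ≈ 0.208 V

At node B, R3 is in parallel with the load: R3‖R_L = 1429 Ω.
Below node A the resistance is R2 + (R3‖R_L) = 1609 Ω, so V_A = 5.93 × 1609/40810 = 0.2338 V.
Then V_B = V_A × (R3‖R_L)/(R2 + R3‖R_L) = 0.2338 × 1429/1609 = 0.208 V.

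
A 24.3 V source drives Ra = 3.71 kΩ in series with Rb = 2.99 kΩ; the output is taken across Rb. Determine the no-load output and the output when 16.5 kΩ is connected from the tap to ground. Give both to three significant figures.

Open-circuit: V = 24.3 × 2.99/(3.71 + 2.99) = 10.8 V.
With the load, Rb becomes Rb‖R_L = 2.531 kΩ, so V = 24.3 × 2.531/6.241 = 9.86 V.

Unloaded: 10.8 V; loaded: 9.86 V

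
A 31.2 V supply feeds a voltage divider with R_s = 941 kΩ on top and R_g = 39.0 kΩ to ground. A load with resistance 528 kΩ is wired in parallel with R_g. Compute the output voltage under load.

The load sits in parallel with R_g: R_g‖R_L = (39.0 × 528) / (39.0 + 528) = 36.32 kΩ.
V_out = 31.2 × 36.32 / (941 + 36.32) = 31.2 × 36.32/977.3 = 1.16 V.

V_out ≈ 1.16 V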